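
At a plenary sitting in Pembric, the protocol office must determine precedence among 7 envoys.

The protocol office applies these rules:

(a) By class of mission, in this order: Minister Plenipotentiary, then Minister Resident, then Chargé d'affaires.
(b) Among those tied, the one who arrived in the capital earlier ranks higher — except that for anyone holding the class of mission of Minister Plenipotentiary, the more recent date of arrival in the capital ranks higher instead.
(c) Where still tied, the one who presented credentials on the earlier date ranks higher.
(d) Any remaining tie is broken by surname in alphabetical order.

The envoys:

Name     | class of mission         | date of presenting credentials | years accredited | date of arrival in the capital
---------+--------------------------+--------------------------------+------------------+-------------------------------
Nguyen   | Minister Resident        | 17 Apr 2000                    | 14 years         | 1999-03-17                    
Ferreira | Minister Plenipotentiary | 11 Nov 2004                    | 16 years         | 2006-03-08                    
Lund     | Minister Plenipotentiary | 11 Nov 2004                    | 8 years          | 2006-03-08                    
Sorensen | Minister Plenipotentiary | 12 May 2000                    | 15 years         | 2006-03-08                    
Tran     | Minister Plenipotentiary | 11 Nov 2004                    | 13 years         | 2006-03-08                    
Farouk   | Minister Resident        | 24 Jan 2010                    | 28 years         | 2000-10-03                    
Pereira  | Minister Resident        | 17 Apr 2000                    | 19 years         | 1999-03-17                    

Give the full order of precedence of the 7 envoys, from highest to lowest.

Sorensen, Ferreira, Lund, Tran, Nguyen, Pereira, Farouk

By class of mission: Sorensen, Ferreira, Lund and Tran (Minister Plenipotentiary); then Nguyen, Pereira and Farouk (Minister Resident).
Sorensen, Ferreira, Lund and Tran all have date of arrival in the capital 2006-03-08, so the next rule applies.
Among Sorensen, Ferreira, Lund and Tran, by date of presenting credentials (earlier first): Sorensen (12 May 2000) before Ferreira, Lund and Tran (11 Nov 2004).
Among Ferreira, Lund and Tran, alphabetically by surname: Ferreira before Lund before Tran.
Among Nguyen, Pereira and Farouk, by date of arrival in the capital (earlier first): Nguyen and Pereira (1999-03-17) before Farouk (2000-10-03).
Nguyen and Pereira both have date of presenting credentials 17 Apr 2000, so the next rule applies.
Among Nguyen and Pereira, alphabetically by surname: Nguyen before Pereira.
Full order: Sorensen, Ferreira, Lund, Tran, Nguyen, Pereira, Farouk.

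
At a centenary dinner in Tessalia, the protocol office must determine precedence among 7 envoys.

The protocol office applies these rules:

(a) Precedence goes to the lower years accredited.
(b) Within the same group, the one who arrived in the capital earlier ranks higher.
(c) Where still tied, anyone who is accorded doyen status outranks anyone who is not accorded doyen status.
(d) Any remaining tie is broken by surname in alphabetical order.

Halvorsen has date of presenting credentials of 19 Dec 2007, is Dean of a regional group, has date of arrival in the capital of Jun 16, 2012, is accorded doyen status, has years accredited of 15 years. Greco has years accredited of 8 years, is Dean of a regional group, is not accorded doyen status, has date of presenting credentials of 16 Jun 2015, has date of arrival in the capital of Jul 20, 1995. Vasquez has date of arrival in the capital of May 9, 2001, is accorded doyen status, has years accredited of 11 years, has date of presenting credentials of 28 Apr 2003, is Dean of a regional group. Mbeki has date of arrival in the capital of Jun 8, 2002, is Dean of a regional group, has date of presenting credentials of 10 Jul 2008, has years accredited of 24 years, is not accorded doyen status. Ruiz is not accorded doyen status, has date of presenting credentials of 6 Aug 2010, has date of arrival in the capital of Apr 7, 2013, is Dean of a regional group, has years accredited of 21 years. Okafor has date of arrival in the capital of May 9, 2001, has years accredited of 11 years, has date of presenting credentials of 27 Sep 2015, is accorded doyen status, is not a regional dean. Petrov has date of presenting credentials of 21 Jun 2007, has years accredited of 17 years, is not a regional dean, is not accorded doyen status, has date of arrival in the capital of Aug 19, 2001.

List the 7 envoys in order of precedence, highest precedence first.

Greco, Okafor, Vasquez, Halvorsen, Petrov, Ruiz, Mbeki

By years accredited (lower first): Greco (8 years); then Okafor and Vasquez (both 11 years); then Halvorsen (15 years); then Petrov (17 years); then Ruiz (21 years); then Mbeki (24 years).
Okafor and Vasquez both have date of arrival in the capital May 9, 2001, so the next rule applies.
Okafor and Vasquez are each accorded doyen status, so the next rule applies.
Among Okafor and Vasquez, alphabetically by surname: Okafor before Vasquez.
Full order: Greco, Okafor, Vasquez, Halvorsen, Petrov, Ruiz, Mbeki.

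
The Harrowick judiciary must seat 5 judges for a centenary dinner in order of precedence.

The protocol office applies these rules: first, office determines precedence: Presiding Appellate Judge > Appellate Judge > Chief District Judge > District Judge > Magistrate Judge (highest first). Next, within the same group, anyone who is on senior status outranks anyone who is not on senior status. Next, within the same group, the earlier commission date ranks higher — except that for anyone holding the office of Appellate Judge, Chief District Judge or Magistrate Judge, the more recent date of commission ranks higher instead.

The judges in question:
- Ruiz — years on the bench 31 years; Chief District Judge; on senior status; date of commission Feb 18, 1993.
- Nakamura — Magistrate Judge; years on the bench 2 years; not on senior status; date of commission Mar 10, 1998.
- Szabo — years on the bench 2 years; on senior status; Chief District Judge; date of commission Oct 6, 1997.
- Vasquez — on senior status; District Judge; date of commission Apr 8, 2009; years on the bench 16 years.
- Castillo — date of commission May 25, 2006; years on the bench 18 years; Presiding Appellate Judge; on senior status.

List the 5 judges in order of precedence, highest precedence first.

Castillo, Szabo, Ruiz, Vasquez, Nakamura

By office: Castillo (Presiding Appellate Judge); then Szabo and Ruiz (Chief District Judge); then Vasquez (District Judge); then Nakamura (Magistrate Judge).
Szabo and Ruiz are each on senior status, so the next rule applies.
Among Szabo and Ruiz, by date of commission (later first) (reversed rule for this group): Szabo (Oct 6, 1997) before Ruiz (Feb 18, 1993).
Full order: Castillo, Szabo, Ruiz, Vasquez, Nakamura.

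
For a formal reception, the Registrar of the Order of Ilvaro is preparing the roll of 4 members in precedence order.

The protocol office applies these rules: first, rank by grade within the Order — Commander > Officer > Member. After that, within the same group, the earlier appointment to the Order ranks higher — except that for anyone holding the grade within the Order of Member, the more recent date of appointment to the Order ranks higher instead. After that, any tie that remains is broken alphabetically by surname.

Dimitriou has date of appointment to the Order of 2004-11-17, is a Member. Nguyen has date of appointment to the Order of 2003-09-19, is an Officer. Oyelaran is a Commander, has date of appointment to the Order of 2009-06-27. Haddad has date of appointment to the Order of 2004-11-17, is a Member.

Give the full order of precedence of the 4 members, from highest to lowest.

By grade within the Order: Oyelaran (Commander); then Nguyen (Officer); then Dimitriou and Haddad (Member).
Dimitriou and Haddad both have date of appointment to the Order 2004-11-17, so the next rule applies.
Among Dimitriou and Haddad, alphabetically by surname: Dimitriou before Haddad.
Full order: Oyelaran, Nguyen, Dimitriou, Haddad.

Oyelaran, Nguyen, Dimitriou, Haddad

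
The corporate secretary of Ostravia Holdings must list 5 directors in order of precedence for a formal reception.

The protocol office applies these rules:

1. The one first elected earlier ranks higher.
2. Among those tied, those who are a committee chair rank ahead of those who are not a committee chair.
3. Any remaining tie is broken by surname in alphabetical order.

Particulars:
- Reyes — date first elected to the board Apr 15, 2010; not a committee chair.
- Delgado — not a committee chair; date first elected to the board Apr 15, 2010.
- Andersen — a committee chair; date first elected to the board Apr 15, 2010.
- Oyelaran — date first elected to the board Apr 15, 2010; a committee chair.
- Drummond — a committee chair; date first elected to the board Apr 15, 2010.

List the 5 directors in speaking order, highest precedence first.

Andersen, Drummond, Oyelaran, Delgado, Reyes

By date first elected to the board (earlier first): Andersen, Drummond, Oyelaran, Delgado and Reyes (each Apr 15, 2010).
Among Andersen, Drummond, Oyelaran, Delgado and Reyes, a committee chair before not a committee chair: Andersen, Drummond and Oyelaran (a committee chair) before Delgado and Reyes (not a committee chair).
Among Andersen, Drummond and Oyelaran, alphabetically by surname: Andersen before Drummond before Oyelaran.
Among Delgado and Reyes, alphabetically by surname: Delgado before Reyes.
Full order: Andersen, Drummond, Oyelaran, Delgado, Reyes.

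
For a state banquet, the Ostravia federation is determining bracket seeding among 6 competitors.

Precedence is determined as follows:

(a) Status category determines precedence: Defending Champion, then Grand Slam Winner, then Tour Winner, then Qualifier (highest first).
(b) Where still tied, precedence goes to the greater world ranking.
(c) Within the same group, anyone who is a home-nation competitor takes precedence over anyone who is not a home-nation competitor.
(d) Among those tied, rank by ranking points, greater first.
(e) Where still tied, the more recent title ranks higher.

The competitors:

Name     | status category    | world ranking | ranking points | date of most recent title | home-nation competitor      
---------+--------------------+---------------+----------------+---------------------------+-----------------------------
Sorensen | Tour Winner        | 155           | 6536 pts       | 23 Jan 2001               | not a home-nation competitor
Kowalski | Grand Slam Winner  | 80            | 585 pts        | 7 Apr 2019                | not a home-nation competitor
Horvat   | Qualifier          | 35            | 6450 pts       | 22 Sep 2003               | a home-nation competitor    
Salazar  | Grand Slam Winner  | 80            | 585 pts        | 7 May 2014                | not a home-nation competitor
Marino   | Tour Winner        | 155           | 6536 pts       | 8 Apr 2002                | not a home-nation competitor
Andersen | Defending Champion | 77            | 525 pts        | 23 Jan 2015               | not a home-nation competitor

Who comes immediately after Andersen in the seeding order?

Kowalski

By status category: Andersen (Defending Champion); then Kowalski and Salazar (Grand Slam Winner); then Marino and Sorensen (Tour Winner); then Horvat (Qualifier).
Kowalski and Salazar both have world ranking 80, so the next rule applies.
Kowalski and Salazar are each not a home-nation competitor, so the next rule applies.
Kowalski and Salazar both have ranking points 585 pts, so the next rule applies.
Among Kowalski and Salazar, by date of most recent title (later first): Kowalski (7 Apr 2019) before Salazar (7 May 2014).
Marino and Sorensen both have world ranking 155, so the next rule applies.
Marino and Sorensen are each not a home-nation competitor, so the next rule applies.
Marino and Sorensen both have ranking points 6536 pts, so the next rule applies.
Among Marino and Sorensen, by date of most recent title (later first): Marino (8 Apr 2002) before Sorensen (23 Jan 2001).
Order: Andersen, Kowalski, Salazar, Marino, Sorensen, Horvat.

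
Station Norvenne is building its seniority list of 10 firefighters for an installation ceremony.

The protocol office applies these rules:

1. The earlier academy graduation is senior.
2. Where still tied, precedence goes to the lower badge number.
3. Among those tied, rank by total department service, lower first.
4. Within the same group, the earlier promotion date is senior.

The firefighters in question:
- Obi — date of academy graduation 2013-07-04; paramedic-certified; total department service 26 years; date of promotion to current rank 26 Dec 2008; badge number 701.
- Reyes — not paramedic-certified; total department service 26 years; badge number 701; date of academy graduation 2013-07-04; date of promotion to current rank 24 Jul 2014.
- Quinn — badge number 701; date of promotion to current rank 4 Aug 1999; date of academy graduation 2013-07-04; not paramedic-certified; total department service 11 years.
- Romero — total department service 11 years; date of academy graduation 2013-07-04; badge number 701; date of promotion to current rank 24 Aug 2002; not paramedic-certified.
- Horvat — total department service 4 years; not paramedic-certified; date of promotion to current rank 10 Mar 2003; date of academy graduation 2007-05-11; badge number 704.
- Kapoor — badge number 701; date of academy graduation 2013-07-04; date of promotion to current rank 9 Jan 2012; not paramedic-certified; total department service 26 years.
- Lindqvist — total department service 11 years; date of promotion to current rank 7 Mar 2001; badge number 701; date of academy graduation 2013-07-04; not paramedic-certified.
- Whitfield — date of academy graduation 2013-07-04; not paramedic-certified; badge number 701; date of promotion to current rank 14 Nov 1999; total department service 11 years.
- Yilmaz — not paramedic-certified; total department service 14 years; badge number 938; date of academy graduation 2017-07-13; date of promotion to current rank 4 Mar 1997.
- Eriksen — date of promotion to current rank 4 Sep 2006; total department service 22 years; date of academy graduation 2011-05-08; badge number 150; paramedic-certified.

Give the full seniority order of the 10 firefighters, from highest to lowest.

By date of academy graduation (earlier first): Horvat (2007-05-11); then Eriksen (2011-05-08); then Quinn, Whitfield, Lindqvist, Romero, Obi, Kapoor and Reyes (each 2013-07-04); then Yilmaz (2017-07-13).
Quinn, Whitfield, Lindqvist, Romero, Obi, Kapoor and Reyes all have badge number 701, so the next rule applies.
Among Quinn, Whitfield, Lindqvist, Romero, Obi, Kapoor and Reyes, by total department service (lower first): Quinn, Whitfield, Lindqvist and Romero (11 years) before Obi, Kapoor and Reyes (26 years).
Among Quinn, Whitfield, Lindqvist and Romero, by date of promotion to current rank (earlier first): Quinn (4 Aug 1999) before Whitfield (14 Nov 1999) before Lindqvist (7 Mar 2001) before Romero (24 Aug 2002).
Among Obi, Kapoor and Reyes, by date of promotion to current rank (earlier first): Obi (26 Dec 2008) before Kapoor (9 Jan 2012) before Reyes (24 Jul 2014).
Full order: Horvat, Eriksen, Quinn, Whitfield, Lindqvist, Romero, Obi, Kapoor, Reyes, Yilmaz.

Horvat, Eriksen, Quinn, Whitfield, Lindqvist, Romero, Obi, Kapoor, Reyes, Yilmaz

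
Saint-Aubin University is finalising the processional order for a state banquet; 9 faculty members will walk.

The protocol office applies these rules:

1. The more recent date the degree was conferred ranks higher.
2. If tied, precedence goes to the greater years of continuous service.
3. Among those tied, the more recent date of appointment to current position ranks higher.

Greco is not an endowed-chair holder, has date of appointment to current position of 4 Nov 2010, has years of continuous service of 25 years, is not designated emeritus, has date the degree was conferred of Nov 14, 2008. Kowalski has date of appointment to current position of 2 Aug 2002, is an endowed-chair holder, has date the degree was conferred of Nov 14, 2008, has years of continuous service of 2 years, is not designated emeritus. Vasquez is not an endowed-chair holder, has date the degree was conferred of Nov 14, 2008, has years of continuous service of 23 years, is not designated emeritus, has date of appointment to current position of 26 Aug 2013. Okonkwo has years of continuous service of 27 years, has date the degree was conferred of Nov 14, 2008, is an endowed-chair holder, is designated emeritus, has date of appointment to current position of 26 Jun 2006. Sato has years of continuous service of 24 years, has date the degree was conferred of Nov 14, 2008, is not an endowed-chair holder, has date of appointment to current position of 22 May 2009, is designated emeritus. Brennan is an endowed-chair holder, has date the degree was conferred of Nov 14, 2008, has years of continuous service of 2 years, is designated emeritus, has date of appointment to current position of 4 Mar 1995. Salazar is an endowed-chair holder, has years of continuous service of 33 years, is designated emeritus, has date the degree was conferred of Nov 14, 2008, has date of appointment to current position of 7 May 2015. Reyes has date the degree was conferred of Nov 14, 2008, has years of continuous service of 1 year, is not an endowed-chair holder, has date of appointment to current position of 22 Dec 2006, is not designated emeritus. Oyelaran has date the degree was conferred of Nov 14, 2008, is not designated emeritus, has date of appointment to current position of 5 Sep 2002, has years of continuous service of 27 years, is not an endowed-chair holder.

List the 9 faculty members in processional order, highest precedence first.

Salazar, Okonkwo, Oyelaran, Greco, Sato, Vasquez, Kowalski, Brennan, Reyes

By date the degree was conferred (later first): Salazar, Okonkwo, Oyelaran, Greco, Sato, Vasquez, Kowalski, Brennan and Reyes (each Nov 14, 2008).
Among Salazar, Okonkwo, Oyelaran, Greco, Sato, Vasquez, Kowalski, Brennan and Reyes, by years of continuous service (higher first): Salazar (33 years) before Okonkwo and Oyelaran (27 years) before Greco (25 years) before Sato (24 years) before Vasquez (23 years) before Kowalski and Brennan (2 years) before Reyes (1 year).
Among Okonkwo and Oyelaran, by date of appointment to current position (later first): Okonkwo (26 Jun 2006) before Oyelaran (5 Sep 2002).
Among Kowalski and Brennan, by date of appointment to current position (later first): Kowalski (2 Aug 2002) before Brennan (4 Mar 1995).
Full order: Salazar, Okonkwo, Oyelaran, Greco, Sato, Vasquez, Kowalski, Brennan, Reyes.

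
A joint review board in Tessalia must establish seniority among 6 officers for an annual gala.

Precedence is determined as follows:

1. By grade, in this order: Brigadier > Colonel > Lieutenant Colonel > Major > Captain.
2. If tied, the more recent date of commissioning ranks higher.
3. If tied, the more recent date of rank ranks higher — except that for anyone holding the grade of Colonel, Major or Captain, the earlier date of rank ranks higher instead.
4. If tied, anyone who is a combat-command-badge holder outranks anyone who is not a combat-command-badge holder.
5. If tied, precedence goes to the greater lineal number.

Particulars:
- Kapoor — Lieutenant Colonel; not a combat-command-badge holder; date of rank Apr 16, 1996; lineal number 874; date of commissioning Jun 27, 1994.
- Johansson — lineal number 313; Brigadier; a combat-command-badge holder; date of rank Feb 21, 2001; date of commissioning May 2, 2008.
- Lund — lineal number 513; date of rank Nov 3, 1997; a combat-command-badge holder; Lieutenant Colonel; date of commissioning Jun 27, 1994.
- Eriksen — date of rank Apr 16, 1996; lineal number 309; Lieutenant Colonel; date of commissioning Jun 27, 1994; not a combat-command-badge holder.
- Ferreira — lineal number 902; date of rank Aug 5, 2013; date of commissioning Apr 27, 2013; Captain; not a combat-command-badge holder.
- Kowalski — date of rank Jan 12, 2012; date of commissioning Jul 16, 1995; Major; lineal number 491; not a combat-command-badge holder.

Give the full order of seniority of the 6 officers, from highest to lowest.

Johansson, Lund, Kapoor, Eriksen, Kowalski, Ferreira

By grade: Johansson (Brigadier); then Lund, Kapoor and Eriksen (Lieutenant Colonel); then Kowalski (Major); then Ferreira (Captain).
Lund, Kapoor and Eriksen all have date of commissioning Jun 27, 1994, so the next rule applies.
Among Lund, Kapoor and Eriksen, by date of rank (later first): Lund (Nov 3, 1997) before Kapoor and Eriksen (Apr 16, 1996).
Kapoor and Eriksen are each not a combat-command-badge holder, so the next rule applies.
Among Kapoor and Eriksen, by lineal number (higher first): Kapoor (874) before Eriksen (309).
Full order: Johansson, Lund, Kapoor, Eriksen, Kowalski, Ferreira.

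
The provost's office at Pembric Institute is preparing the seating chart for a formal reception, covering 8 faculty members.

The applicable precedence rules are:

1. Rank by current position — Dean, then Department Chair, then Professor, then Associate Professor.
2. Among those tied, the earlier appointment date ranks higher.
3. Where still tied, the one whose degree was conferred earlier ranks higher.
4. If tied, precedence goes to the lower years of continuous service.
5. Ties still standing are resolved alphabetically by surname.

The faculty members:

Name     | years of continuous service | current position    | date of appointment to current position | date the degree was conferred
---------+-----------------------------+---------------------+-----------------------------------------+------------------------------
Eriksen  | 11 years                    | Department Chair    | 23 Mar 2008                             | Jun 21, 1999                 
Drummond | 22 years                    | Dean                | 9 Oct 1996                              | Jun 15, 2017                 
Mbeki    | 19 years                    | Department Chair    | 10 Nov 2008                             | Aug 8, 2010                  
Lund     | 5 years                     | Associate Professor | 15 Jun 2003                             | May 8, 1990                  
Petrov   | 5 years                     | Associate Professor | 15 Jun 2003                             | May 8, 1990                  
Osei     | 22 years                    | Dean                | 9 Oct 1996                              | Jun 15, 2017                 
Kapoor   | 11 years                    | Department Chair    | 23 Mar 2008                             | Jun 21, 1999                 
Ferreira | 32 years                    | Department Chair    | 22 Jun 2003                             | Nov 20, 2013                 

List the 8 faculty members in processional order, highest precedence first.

Drummond, Osei, Ferreira, Eriksen, Kapoor, Mbeki, Lund, Petrov

By current position: Drummond and Osei (Dean); then Ferreira, Eriksen, Kapoor and Mbeki (Department Chair); then Lund and Petrov (Associate Professor).
Drummond and Osei both have date of appointment to current position 9 Oct 1996, so the next rule applies.
Drummond and Osei both have date the degree was conferred Jun 15, 2017, so the next rule applies.
Drummond and Osei both have years of continuous service 22 years, so the next rule applies.
Among Drummond and Osei, alphabetically by surname: Drummond before Osei.
Among Ferreira, Eriksen, Kapoor and Mbeki, by date of appointment to current position (earlier first): Ferreira (22 Jun 2003) before Eriksen and Kapoor (23 Mar 2008) before Mbeki (10 Nov 2008).
Eriksen and Kapoor both have date the degree was conferred Jun 21, 1999, so the next rule applies.
Eriksen and Kapoor both have years of continuous service 11 years, so the next rule applies.
Among Eriksen and Kapoor, alphabetically by surname: Eriksen before Kapoor.
Lund and Petrov both have date of appointment to current position 15 Jun 2003, so the next rule applies.
Lund and Petrov both have date the degree was conferred May 8, 1990, so the next rule applies.
Lund and Petrov both have years of continuous service 5 years, so the next rule applies.
Among Lund and Petrov, alphabetically by surname: Lund before Petrov.
Full order: Drummond, Osei, Ferreira, Eriksen, Kapoor, Mbeki, Lund, Petrov.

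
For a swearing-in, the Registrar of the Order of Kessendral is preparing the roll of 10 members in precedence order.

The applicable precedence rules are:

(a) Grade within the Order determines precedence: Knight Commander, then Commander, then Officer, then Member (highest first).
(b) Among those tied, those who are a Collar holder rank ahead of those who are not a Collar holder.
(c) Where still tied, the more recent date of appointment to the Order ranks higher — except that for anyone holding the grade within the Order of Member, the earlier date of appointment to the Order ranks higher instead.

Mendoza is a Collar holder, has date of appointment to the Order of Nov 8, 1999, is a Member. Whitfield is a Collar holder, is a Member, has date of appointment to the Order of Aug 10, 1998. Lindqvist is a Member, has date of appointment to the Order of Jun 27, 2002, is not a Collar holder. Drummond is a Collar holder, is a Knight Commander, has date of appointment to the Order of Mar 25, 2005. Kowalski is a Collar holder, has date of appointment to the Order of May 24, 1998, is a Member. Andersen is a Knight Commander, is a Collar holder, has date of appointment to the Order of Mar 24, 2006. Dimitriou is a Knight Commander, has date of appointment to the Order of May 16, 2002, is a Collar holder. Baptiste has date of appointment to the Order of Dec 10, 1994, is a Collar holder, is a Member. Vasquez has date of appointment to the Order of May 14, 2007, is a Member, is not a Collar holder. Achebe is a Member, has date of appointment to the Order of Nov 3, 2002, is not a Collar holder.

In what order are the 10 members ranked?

By grade within the Order: Andersen, Drummond and Dimitriou (Knight Commander); then Baptiste, Kowalski, Whitfield, Mendoza, Lindqvist, Achebe and Vasquez (Member).
Andersen, Drummond and Dimitriou are each a Collar holder, so the next rule applies.
Among Andersen, Drummond and Dimitriou, by date of appointment to the Order (later first): Andersen (Mar 24, 2006) before Drummond (Mar 25, 2005) before Dimitriou (May 16, 2002).
Among Baptiste, Kowalski, Whitfield, Mendoza, Lindqvist, Achebe and Vasquez, a Collar holder before not a Collar holder: Baptiste, Kowalski, Whitfield and Mendoza (a Collar holder) before Lindqvist, Achebe and Vasquez (not a Collar holder).
Among Baptiste, Kowalski, Whitfield and Mendoza, by date of appointment to the Order (earlier first) (reversed rule for this group): Baptiste (Dec 10, 1994) before Kowalski (May 24, 1998) before Whitfield (Aug 10, 1998) before Mendoza (Nov 8, 1999).
Among Lindqvist, Achebe and Vasquez, by date of appointment to the Order (earlier first) (reversed rule for this group): Lindqvist (Jun 27, 2002) before Achebe (Nov 3, 2002) before Vasquez (May 14, 2007).
Full order: Andersen, Drummond, Dimitriou, Baptiste, Kowalski, Whitfield, Mendoza, Lindqvist, Achebe, Vasquez.

Andersen, Drummond, Dimitriou, Baptiste, Kowalski, Whitfield, Mendoza, Lindqvist, Achebe, Vasquez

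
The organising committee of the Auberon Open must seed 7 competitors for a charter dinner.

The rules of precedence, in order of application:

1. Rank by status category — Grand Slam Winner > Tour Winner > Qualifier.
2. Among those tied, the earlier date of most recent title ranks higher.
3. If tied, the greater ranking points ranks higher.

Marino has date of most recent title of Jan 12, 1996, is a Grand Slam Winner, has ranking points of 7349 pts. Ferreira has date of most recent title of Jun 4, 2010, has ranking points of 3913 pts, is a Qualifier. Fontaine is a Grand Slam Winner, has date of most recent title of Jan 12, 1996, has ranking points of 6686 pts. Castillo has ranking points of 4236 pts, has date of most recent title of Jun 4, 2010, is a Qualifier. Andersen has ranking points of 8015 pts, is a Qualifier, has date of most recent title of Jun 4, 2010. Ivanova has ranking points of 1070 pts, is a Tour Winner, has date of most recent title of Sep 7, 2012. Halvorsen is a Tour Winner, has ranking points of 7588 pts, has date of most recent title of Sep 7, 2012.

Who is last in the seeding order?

Ferreira

By status category: Marino and Fontaine (Grand Slam Winner); then Halvorsen and Ivanova (Tour Winner); then Andersen, Castillo and Ferreira (Qualifier).
Marino and Fontaine both have date of most recent title Jan 12, 1996, so the next rule applies.
Among Marino and Fontaine, by ranking points (higher first): Marino (7349 pts) before Fontaine (6686 pts).
Halvorsen and Ivanova both have date of most recent title Sep 7, 2012, so the next rule applies.
Among Halvorsen and Ivanova, by ranking points (higher first): Halvorsen (7588 pts) before Ivanova (1070 pts).
Andersen, Castillo and Ferreira all have date of most recent title Jun 4, 2010, so the next rule applies.
Among Andersen, Castillo and Ferreira, by ranking points (higher first): Andersen (8015 pts) before Castillo (4236 pts) before Ferreira (3913 pts).
Order: Marino, Fontaine, Halvorsen, Ivanova, Andersen, Castillo, Ferreira.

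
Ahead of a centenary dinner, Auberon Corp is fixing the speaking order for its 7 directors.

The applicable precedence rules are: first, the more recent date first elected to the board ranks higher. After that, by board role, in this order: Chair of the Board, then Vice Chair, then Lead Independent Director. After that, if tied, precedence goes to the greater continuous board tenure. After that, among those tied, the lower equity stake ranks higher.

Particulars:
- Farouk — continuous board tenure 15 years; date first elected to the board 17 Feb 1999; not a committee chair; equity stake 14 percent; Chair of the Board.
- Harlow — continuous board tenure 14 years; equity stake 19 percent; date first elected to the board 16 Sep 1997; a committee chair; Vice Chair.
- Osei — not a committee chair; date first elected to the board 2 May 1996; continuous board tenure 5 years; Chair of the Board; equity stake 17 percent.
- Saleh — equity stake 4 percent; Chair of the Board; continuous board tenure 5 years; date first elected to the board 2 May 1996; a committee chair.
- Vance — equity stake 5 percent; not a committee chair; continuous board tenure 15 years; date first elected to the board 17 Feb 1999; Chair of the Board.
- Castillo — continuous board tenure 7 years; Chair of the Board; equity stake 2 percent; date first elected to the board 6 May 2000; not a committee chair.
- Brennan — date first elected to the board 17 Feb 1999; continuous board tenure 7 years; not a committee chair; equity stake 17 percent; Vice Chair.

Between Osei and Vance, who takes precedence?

Vance

By date first elected to the board (later first): Castillo (6 May 2000); then Vance, Farouk and Brennan (each 17 Feb 1999); then Harlow (16 Sep 1997); then Saleh and Osei (both 2 May 1996).
Among Vance, Farouk and Brennan, by board role: Vance and Farouk (Chair of the Board) before Brennan (Vice Chair).
Vance and Farouk both have continuous board tenure 15 years, so the next rule applies.
Among Vance and Farouk, by equity stake (lower first): Vance (5 percent) before Farouk (14 percent).
Saleh and Osei are each Chair of the Board, so the next rule applies.
Saleh and Osei both have continuous board tenure 5 years, so the next rule applies.
Among Saleh and Osei, by equity stake (lower first): Saleh (4 percent) before Osei (17 percent).
So Vance takes precedence.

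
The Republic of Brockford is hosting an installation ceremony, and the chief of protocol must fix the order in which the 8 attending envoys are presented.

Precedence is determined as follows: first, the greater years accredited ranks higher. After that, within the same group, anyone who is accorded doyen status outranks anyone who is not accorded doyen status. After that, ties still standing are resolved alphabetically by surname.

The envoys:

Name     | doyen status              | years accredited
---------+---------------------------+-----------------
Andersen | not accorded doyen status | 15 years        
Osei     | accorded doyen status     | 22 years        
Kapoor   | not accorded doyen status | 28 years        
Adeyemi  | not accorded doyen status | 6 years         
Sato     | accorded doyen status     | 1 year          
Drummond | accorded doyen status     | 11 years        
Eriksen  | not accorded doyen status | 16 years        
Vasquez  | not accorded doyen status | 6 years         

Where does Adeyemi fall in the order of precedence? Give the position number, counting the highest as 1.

6

By years accredited (higher first): Kapoor (28 years); then Osei (22 years); then Eriksen (16 years); then Andersen (15 years); then Drummond (11 years); then Adeyemi and Vasquez (both 6 years); then Sato (1 year).
Adeyemi and Vasquez are each not accorded doyen status, so the next rule applies.
Among Adeyemi and Vasquez, alphabetically by surname: Adeyemi before Vasquez.
Order: Kapoor, Osei, Eriksen, Andersen, Drummond, Adeyemi, Vasquez, Sato. So position 6.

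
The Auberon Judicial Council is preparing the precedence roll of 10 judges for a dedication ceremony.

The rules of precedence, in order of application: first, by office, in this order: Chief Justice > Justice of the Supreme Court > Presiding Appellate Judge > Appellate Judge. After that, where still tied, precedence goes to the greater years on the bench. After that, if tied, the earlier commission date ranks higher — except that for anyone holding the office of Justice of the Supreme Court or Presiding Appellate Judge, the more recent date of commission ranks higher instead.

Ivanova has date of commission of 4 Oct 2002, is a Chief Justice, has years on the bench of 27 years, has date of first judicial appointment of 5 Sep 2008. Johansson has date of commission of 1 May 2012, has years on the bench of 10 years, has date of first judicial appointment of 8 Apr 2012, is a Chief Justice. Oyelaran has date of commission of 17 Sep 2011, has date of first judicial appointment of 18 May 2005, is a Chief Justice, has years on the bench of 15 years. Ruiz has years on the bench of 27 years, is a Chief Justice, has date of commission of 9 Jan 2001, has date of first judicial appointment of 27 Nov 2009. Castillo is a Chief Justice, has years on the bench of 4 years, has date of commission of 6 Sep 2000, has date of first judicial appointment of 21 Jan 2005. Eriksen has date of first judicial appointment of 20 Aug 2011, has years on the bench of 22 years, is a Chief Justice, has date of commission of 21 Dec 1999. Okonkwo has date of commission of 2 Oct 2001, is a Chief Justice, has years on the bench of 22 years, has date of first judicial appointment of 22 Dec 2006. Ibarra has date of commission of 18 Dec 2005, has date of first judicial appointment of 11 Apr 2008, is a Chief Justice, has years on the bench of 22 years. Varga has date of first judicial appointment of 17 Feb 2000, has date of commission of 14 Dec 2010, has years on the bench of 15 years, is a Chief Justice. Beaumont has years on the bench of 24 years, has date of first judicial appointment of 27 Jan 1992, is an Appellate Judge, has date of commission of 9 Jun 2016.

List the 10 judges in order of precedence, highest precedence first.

Ruiz, Ivanova, Eriksen, Okonkwo, Ibarra, Varga, Oyelaran, Johansson, Castillo, Beaumont

By office: Ruiz, Ivanova, Eriksen, Okonkwo, Ibarra, Varga, Oyelaran, Johansson and Castillo (Chief Justice); then Beaumont (Appellate Judge).
Among Ruiz, Ivanova, Eriksen, Okonkwo, Ibarra, Varga, Oyelaran, Johansson and Castillo, by years on the bench (higher first): Ruiz and Ivanova (27 years) before Eriksen, Okonkwo and Ibarra (22 years) before Varga and Oyelaran (15 years) before Johansson (10 years) before Castillo (4 years).
Among Ruiz and Ivanova, by date of commission (earlier first): Ruiz (9 Jan 2001) before Ivanova (4 Oct 2002).
Among Eriksen, Okonkwo and Ibarra, by date of commission (earlier first): Eriksen (21 Dec 1999) before Okonkwo (2 Oct 2001) before Ibarra (18 Dec 2005).
Among Varga and Oyelaran, by date of commission (earlier first): Varga (14 Dec 2010) before Oyelaran (17 Sep 2011).
Full order: Ruiz, Ivanova, Eriksen, Okonkwo, Ibarra, Varga, Oyelaran, Johansson, Castillo, Beaumont.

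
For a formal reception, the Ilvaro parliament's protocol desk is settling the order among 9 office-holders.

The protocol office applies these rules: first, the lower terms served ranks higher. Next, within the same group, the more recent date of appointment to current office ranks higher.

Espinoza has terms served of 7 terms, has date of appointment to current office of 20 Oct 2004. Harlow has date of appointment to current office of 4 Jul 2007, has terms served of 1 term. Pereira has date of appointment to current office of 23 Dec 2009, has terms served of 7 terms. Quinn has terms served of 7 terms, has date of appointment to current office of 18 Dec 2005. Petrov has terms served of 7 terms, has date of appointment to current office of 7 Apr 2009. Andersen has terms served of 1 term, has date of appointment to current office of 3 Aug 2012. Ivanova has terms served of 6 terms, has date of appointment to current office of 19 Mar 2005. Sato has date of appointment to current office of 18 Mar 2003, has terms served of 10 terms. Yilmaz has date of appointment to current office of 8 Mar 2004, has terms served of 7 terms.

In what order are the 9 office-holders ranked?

Andersen, Harlow, Ivanova, Pereira, Petrov, Quinn, Espinoza, Yilmaz, Sato

By terms served (lower first): Andersen and Harlow (both 1 term); then Ivanova (6 terms); then Pereira, Petrov, Quinn, Espinoza and Yilmaz (each 7 terms); then Sato (10 terms).
Among Andersen and Harlow, by date of appointment to current office (later first): Andersen (3 Aug 2012) before Harlow (4 Jul 2007).
Among Pereira, Petrov, Quinn, Espinoza and Yilmaz, by date of appointment to current office (later first): Pereira (23 Dec 2009) before Petrov (7 Apr 2009) before Quinn (18 Dec 2005) before Espinoza (20 Oct 2004) before Yilmaz (8 Mar 2004).
Full order: Andersen, Harlow, Ivanova, Pereira, Petrov, Quinn, Espinoza, Yilmaz, Sato.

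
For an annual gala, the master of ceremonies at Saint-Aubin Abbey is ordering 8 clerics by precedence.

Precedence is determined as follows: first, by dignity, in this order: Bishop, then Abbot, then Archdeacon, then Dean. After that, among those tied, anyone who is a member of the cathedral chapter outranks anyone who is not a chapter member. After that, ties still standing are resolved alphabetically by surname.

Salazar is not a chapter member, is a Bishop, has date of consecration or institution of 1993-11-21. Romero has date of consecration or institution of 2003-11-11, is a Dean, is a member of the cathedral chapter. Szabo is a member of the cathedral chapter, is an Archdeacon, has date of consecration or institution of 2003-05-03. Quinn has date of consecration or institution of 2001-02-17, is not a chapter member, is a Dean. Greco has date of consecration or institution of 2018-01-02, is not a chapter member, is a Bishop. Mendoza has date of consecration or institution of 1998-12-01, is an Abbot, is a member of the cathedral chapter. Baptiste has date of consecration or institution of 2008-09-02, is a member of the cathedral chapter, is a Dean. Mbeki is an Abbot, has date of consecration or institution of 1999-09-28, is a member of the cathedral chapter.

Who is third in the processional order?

Mbeki

By dignity: Greco and Salazar (Bishop); then Mbeki and Mendoza (Abbot); then Szabo (Archdeacon); then Baptiste, Romero and Quinn (Dean).
Greco and Salazar are each not a chapter member, so the next rule applies.
Among Greco and Salazar, alphabetically by surname: Greco before Salazar.
Mbeki and Mendoza are each a member of the cathedral chapter, so the next rule applies.
Among Mbeki and Mendoza, alphabetically by surname: Mbeki before Mendoza.
Among Baptiste, Romero and Quinn, a member of the cathedral chapter before not a chapter member: Baptiste and Romero (a member of the cathedral chapter) before Quinn (not a chapter member).
Among Baptiste and Romero, alphabetically by surname: Baptiste before Romero.
Order: Greco, Salazar, Mbeki, Mendoza, Szabo, Baptiste, Romero, Quinn.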